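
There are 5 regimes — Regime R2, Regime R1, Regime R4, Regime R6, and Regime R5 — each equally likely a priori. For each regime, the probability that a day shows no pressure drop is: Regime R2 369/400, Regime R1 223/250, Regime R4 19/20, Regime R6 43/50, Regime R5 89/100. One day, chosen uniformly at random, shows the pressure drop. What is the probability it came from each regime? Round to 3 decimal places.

Regime R2 0.160, Regime R1 0.222, Regime R4 0.103, Regime R6 0.288, Regime R5 0.227

Taking complements, P(drop | each) = Regime R2 0.0775, Regime R1 0.108, Regime R4 0.05, Regime R6 0.14, Regime R5 0.11.
With a uniform prior (1/5 each), posterior ∝ likelihood:
  Regime R2: 0.0775
  Regime R1: 0.108
  Regime R4: 0.05
  Regime R6: 0.14
  Regime R5: 0.11
Normalizing constant = 0.4855.
P(Regime R2 | drop) = 0.0775/0.4855 ≈ 0.160
P(Regime R1 | drop) = 0.108/0.4855 ≈ 0.222
P(Regime R4 | drop) = 0.05/0.4855 ≈ 0.103
P(Regime R6 | drop) = 0.14/0.4855 ≈ 0.288
P(Regime R5 | drop) = 0.11/0.4855 ≈ 0.227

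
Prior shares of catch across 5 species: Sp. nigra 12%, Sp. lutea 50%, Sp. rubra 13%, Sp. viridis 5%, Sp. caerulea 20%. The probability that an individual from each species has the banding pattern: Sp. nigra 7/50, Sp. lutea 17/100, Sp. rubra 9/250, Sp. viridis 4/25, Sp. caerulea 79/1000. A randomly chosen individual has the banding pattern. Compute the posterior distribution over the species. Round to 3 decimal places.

Compute prior × likelihood for every hypothesis:
  Sp. nigra: 0.12 × 0.14 = 0.0168
  Sp. lutea: 0.5 × 0.17 = 0.085
  Sp. rubra: 0.13 × 0.036 = 0.00468
  Sp. viridis: 0.05 × 0.16 = 0.008
  Sp. caerulea: 0.2 × 0.079 = 0.0158
Normalizing constant = 0.13028.
P(Sp. nigra | banded) = 0.0168/0.13028 ≈ 0.129
P(Sp. lutea | banded) = 0.085/0.13028 ≈ 0.652
P(Sp. rubra | banded) = 0.00468/0.13028 ≈ 0.036
P(Sp. viridis | banded) = 0.008/0.13028 ≈ 0.061
P(Sp. caerulea | banded) = 0.0158/0.13028 ≈ 0.121

Sp. nigra 0.129, Sp. lutea 0.652, Sp. rubra 0.036, Sp. viridis 0.061, Sp. caerulea 0.121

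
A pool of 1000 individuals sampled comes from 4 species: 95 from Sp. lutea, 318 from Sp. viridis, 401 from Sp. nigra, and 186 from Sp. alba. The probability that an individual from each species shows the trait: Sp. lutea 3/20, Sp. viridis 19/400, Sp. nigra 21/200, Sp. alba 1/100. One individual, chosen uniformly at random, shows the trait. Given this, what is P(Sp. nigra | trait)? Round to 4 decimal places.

0.5743

Compute prior × likelihood for every hypothesis:
  Sp. lutea: 0.095 × 0.15 = 0.01425
  Sp. viridis: 0.318 × 0.0475 = 0.015105
  Sp. nigra: 0.401 × 0.105 = 0.042105
  Sp. alba: 0.186 × 0.01 = 0.00186
Sum = 0.07332.
P(Sp. nigra | evidence) = 0.042105 / 0.07332 ≈ 0.5743.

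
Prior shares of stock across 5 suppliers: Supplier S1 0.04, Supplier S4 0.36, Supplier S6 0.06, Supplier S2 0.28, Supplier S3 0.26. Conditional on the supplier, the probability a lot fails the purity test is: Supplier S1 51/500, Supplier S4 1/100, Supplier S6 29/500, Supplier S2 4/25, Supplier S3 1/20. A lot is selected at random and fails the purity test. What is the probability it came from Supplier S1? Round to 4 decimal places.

0.0592

Unnormalized posteriors (prior × likelihood):
  Supplier S1: 0.04 × 0.102 = 0.00408
  Supplier S4: 0.36 × 0.01 = 0.0036
  Supplier S6: 0.06 × 0.058 = 0.00348
  Supplier S2: 0.28 × 0.16 = 0.0448
  Supplier S3: 0.26 × 0.05 = 0.013
Sum = 0.06896.
P(Supplier S1 | evidence) = 0.00408 / 0.06896 ≈ 0.0592.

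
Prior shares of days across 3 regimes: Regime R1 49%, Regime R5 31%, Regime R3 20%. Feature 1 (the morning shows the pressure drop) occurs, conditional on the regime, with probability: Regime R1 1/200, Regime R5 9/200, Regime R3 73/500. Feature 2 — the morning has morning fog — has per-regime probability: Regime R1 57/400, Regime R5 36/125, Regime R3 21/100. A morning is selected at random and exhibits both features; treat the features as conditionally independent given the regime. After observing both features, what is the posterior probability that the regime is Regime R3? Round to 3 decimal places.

By Bayes' rule, posterior ∝ prior × likelihood:
  Regime R1: 0.49 × 0.005 × 0.1425 = 0.000349125
  Regime R5: 0.31 × 0.045 × 0.288 = 0.0040176
  Regime R3: 0.2 × 0.146 × 0.21 = 0.006132
Normalizing constant = 0.010498725.
P(Regime R3 | evidence) = 0.006132 / 0.010498725 ≈ 0.584.

0.584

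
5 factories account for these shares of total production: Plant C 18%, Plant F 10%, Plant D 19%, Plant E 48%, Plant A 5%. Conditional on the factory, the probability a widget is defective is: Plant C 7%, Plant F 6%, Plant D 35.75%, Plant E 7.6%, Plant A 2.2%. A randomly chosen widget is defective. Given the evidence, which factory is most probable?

Plant D

Prior × likelihood for each hypothesis:
  Plant C: 0.18 × 0.07 = 0.0126
  Plant F: 0.1 × 0.06 = 0.006
  Plant D: 0.19 × 0.3575 = 0.067925
  Plant E: 0.48 × 0.076 = 0.03648
  Plant A: 0.05 × 0.022 = 0.0011
Normalizing constant = 0.124105.
Largest term belongs to Plant D, so Plant D is most probable.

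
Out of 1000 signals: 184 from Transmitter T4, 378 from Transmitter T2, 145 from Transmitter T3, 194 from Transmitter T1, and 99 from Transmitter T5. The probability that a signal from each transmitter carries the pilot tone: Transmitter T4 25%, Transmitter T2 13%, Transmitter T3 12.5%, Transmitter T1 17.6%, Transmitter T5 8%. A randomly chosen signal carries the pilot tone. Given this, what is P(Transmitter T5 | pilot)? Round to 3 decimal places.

Compute prior × likelihood for every hypothesis:
  Transmitter T4: 0.184 × 0.25 = 0.046
  Transmitter T2: 0.378 × 0.13 = 0.04914
  Transmitter T3: 0.145 × 0.125 = 0.018125
  Transmitter T1: 0.194 × 0.176 = 0.034144
  Transmitter T5: 0.099 × 0.08 = 0.00792
Total = 0.155329.
P(Transmitter T5 | evidence) = 0.00792 / 0.155329 ≈ 0.051.

0.051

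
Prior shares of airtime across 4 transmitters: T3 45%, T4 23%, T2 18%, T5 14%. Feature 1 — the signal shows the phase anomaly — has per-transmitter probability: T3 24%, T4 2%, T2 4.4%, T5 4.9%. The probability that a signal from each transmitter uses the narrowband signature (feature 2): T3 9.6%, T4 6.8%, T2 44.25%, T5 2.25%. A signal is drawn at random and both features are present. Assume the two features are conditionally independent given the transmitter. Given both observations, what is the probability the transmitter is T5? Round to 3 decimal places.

Prior × likelihood for each hypothesis:
  T3: 0.45 × 0.24 × 0.096 = 0.010368
  T4: 0.23 × 0.02 × 0.068 = 0.0003128
  T2: 0.18 × 0.044 × 0.4425 = 0.0035046
  T5: 0.14 × 0.049 × 0.0225 = 0.00015435
Sum = 0.01433975.
P(T5 | evidence) = 0.00015435 / 0.01433975 ≈ 0.011.

0.011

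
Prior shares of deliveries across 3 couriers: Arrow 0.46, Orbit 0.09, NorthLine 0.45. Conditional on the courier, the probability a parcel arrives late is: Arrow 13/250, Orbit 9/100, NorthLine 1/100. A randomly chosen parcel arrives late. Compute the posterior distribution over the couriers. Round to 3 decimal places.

Prior × likelihood for each hypothesis:
  Arrow: 0.46 × 0.052 = 0.02392
  Orbit: 0.09 × 0.09 = 0.0081
  NorthLine: 0.45 × 0.01 = 0.0045
Normalizing constant = 0.03652.
P(Arrow | late) = 0.02392/0.03652 ≈ 0.655
P(Orbit | late) = 0.0081/0.03652 ≈ 0.222
P(NorthLine | late) = 0.0045/0.03652 ≈ 0.123

Arrow 0.655, Orbit 0.222, NorthLine 0.123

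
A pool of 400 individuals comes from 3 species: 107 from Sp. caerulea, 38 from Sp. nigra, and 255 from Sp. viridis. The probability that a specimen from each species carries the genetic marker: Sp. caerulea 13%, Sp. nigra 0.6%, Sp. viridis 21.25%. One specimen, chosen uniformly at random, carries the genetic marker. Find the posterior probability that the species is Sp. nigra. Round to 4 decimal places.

Unnormalized posteriors (prior × likelihood):
  Sp. caerulea: 0.2675 × 0.13 = 0.034775
  Sp. nigra: 0.095 × 0.006 = 0.00057
  Sp. viridis: 0.6375 × 0.2125 = 0.13546875
Sum = 0.17081375.
P(Sp. nigra | evidence) = 0.00057 / 0.17081375 ≈ 0.0033.

0.0033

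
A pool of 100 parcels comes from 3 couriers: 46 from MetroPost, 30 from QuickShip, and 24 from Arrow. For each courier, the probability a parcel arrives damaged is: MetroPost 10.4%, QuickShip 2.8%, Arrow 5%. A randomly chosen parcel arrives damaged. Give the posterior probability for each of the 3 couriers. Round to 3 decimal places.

Prior × likelihood for each hypothesis:
  MetroPost: 0.46 × 0.104 = 0.04784
  QuickShip: 0.3 × 0.028 = 0.0084
  Arrow: 0.24 × 0.05 = 0.012
Total = 0.06824.
P(MetroPost | damaged) = 0.04784/0.06824 ≈ 0.701
P(QuickShip | damaged) = 0.0084/0.06824 ≈ 0.123
P(Arrow | damaged) = 0.012/0.06824 ≈ 0.176
(Check: 0.701+0.123+0.176 = 1.000.)

MetroPost 0.701, QuickShip 0.123, Arrow 0.176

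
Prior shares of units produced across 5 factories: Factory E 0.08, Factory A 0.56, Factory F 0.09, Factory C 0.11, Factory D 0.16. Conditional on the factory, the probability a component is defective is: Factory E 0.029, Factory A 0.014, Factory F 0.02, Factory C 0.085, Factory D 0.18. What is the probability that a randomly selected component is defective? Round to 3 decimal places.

Compute prior × likelihood for every hypothesis:
  Factory E: 0.08 × 0.029 = 0.00232
  Factory A: 0.56 × 0.014 = 0.00784
  Factory F: 0.09 × 0.02 = 0.0018
  Factory C: 0.11 × 0.085 = 0.00935
  Factory D: 0.16 × 0.18 = 0.0288
P(defective) = 0.00232 + 0.00784 + 0.0018 + 0.00935 + 0.0288 = 0.05011 → 0.050.

0.050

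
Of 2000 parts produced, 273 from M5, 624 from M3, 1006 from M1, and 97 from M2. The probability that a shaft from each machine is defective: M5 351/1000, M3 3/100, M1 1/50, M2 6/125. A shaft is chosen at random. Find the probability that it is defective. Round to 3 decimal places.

0.070

Compute prior × likelihood for every hypothesis:
  M5: 0.1365 × 0.351 = 0.0479115
  M3: 0.312 × 0.03 = 0.00936
  M1: 0.503 × 0.02 = 0.01006
  M2: 0.0485 × 0.048 = 0.002328
P(defective) = 0.0479115 + 0.00936 + 0.01006 + 0.002328 = 0.0696595 → 0.070.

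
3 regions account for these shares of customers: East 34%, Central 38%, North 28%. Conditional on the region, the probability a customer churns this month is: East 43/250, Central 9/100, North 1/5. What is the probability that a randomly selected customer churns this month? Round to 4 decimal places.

Compute prior × likelihood for every hypothesis:
  East: 0.34 × 0.172 = 0.05848
  Central: 0.38 × 0.09 = 0.0342
  North: 0.28 × 0.2 = 0.056
P(churn) = 0.05848 + 0.0342 + 0.056 = 0.14868 → 0.1487.

0.1487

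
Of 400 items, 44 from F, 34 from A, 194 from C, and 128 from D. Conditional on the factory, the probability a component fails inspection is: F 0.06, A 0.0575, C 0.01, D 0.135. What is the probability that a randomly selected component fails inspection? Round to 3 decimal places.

0.060

Unnormalized posteriors (prior × likelihood):
  F: 0.11 × 0.06 = 0.0066
  A: 0.085 × 0.0575 = 0.0048875
  C: 0.485 × 0.01 = 0.00485
  D: 0.32 × 0.135 = 0.0432
P(nonconforming) = 0.0066 + 0.0048875 + 0.00485 + 0.0432 = 0.0595375 → 0.060.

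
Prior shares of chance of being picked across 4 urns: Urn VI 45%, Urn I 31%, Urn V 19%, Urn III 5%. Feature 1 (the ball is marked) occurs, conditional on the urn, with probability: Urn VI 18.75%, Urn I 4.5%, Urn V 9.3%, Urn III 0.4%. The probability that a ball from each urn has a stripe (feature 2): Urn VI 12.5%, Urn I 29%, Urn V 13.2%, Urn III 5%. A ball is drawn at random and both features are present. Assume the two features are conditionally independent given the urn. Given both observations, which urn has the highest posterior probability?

Urn VI

Prior × likelihood for each hypothesis:
  Urn VI: 0.45 × 0.1875 × 0.125 = 0.010546875
  Urn I: 0.31 × 0.045 × 0.29 = 0.0040455
  Urn V: 0.19 × 0.093 × 0.132 = 0.00233244
  Urn III: 0.05 × 0.004 × 0.05 = 0.00001
Sum = 0.016934815.
Largest term belongs to Urn VI, so Urn VI is most probable.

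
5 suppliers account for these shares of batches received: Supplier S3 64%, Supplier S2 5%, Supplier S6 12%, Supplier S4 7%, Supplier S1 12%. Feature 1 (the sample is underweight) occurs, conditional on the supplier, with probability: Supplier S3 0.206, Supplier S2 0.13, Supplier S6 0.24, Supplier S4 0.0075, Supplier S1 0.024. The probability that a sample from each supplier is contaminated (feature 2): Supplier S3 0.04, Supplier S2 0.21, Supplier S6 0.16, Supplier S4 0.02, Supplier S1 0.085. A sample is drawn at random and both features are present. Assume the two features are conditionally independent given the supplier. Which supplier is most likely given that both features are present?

Supplier S3

Unnormalized posteriors (prior × likelihood):
  Supplier S3: 0.64 × 0.206 × 0.04 = 0.0052736
  Supplier S2: 0.05 × 0.13 × 0.21 = 0.001365
  Supplier S6: 0.12 × 0.24 × 0.16 = 0.004608
  Supplier S4: 0.07 × 0.0075 × 0.02 = 0.0000105
  Supplier S1: 0.12 × 0.024 × 0.085 = 0.0002448
Total = 0.0115019.
Largest term belongs to Supplier S3, so Supplier S3 is most probable.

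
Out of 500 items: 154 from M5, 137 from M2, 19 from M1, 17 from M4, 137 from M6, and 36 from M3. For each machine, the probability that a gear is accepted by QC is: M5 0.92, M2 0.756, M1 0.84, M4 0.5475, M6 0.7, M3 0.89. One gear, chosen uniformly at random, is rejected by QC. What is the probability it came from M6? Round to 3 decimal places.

Taking complements, P(rejected | each) = M5 0.08, M2 0.244, M1 0.16, M4 0.4525, M6 0.3, M3 0.11.
Prior × likelihood for each hypothesis:
  M5: 0.308 × 0.08 = 0.02464
  M2: 0.274 × 0.244 = 0.066856
  M1: 0.038 × 0.16 = 0.00608
  M4: 0.034 × 0.4525 = 0.015385
  M6: 0.274 × 0.3 = 0.0822
  M3: 0.072 × 0.11 = 0.00792
Sum = 0.203081.
P(M6 | evidence) = 0.0822 / 0.203081 ≈ 0.405.

0.405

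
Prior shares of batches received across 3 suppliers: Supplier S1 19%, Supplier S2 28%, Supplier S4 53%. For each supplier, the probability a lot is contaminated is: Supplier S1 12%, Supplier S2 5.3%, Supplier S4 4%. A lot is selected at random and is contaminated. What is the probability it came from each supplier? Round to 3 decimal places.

Supplier S1 0.387, Supplier S2 0.252, Supplier S4 0.360

Prior × likelihood for each hypothesis:
  Supplier S1: 0.19 × 0.12 = 0.0228
  Supplier S2: 0.28 × 0.053 = 0.01484
  Supplier S4: 0.53 × 0.04 = 0.0212
Normalizing constant = 0.05884.
P(Supplier S1 | contaminated) = 0.0228/0.05884 ≈ 0.387
P(Supplier S2 | contaminated) = 0.01484/0.05884 ≈ 0.252
P(Supplier S4 | contaminated) = 0.0212/0.05884 ≈ 0.360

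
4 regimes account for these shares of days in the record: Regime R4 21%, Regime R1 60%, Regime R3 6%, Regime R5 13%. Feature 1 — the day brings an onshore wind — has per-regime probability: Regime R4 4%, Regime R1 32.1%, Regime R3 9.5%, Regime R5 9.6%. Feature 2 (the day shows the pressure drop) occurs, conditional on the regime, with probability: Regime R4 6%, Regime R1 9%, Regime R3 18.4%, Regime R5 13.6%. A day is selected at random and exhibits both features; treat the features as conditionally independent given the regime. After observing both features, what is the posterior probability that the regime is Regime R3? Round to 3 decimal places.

0.051

Prior × likelihood for each hypothesis:
  Regime R4: 0.21 × 0.04 × 0.06 = 0.000504
  Regime R1: 0.6 × 0.321 × 0.09 = 0.017334
  Regime R3: 0.06 × 0.095 × 0.184 = 0.0010488
  Regime R5: 0.13 × 0.096 × 0.136 = 0.00169728
Sum = 0.02058408.
P(Regime R3 | evidence) = 0.0010488 / 0.02058408 ≈ 0.051.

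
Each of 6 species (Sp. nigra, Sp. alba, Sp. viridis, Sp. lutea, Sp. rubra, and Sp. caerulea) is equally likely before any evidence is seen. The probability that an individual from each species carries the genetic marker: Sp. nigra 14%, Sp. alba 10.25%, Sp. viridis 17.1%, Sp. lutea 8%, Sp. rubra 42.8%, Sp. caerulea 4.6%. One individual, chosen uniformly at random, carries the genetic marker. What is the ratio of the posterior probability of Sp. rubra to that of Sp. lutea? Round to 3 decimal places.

Since the prior is uniform, the posterior is proportional to the likelihood:
  Sp. nigra: 0.14
  Sp. alba: 0.1025
  Sp. viridis: 0.171
  Sp. lutea: 0.08
  Sp. rubra: 0.428
  Sp. caerulea: 0.046
Total = 0.9675.
The ratio is 0.428 / 0.08 (the normalizer cancels) = 5.350.

5.350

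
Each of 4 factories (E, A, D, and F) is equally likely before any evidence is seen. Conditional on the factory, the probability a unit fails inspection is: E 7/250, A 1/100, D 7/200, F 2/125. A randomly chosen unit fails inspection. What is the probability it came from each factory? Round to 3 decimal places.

E 0.315, A 0.112, D 0.393, F 0.180

With a uniform prior (1/4 each), posterior ∝ likelihood:
  E: 0.028
  A: 0.01
  D: 0.035
  F: 0.016
Normalizing constant = 0.089.
P(E | nonconforming) = 0.028/0.089 ≈ 0.315
P(A | nonconforming) = 0.01/0.089 ≈ 0.112
P(D | nonconforming) = 0.035/0.089 ≈ 0.393
P(F | nonconforming) = 0.016/0.089 ≈ 0.180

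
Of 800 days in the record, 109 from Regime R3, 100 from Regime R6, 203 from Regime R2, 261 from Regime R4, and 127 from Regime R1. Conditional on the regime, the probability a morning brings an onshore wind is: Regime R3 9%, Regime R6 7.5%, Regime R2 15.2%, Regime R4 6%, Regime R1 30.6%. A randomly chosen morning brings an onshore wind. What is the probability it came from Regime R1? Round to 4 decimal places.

0.3784

By Bayes' rule, posterior ∝ prior × likelihood:
  Regime R3: 0.13625 × 0.09 = 0.0122625
  Regime R6: 0.125 × 0.075 = 0.009375
  Regime R2: 0.25375 × 0.152 = 0.03857
  Regime R4: 0.32625 × 0.06 = 0.019575
  Regime R1: 0.15875 × 0.306 = 0.0485775
Normalizing constant = 0.12836.
P(Regime R1 | evidence) = 0.0485775 / 0.12836 ≈ 0.3784.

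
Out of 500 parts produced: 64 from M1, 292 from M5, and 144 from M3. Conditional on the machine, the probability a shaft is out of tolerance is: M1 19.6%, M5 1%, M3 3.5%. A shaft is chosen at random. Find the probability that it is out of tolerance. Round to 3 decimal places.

0.041

By Bayes' rule, posterior ∝ prior × likelihood:
  M1: 0.128 × 0.196 = 0.025088
  M5: 0.584 × 0.01 = 0.00584
  M3: 0.288 × 0.035 = 0.01008
P(oversize) = 0.025088 + 0.00584 + 0.01008 = 0.041008 → 0.041.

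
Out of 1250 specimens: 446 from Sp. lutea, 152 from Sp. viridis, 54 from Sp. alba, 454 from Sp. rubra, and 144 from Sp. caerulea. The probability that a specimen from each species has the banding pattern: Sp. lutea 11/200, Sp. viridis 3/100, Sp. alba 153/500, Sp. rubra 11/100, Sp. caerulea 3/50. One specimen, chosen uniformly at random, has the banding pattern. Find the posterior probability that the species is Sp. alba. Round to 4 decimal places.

By Bayes' rule, posterior ∝ prior × likelihood:
  Sp. lutea: 0.3568 × 0.055 = 0.019624
  Sp. viridis: 0.1216 × 0.03 = 0.003648
  Sp. alba: 0.0432 × 0.306 = 0.0132192
  Sp. rubra: 0.3632 × 0.11 = 0.039952
  Sp. caerulea: 0.1152 × 0.06 = 0.006912
Normalizing constant = 0.0833552.
P(Sp. alba | evidence) = 0.0132192 / 0.0833552 ≈ 0.1586.

0.1586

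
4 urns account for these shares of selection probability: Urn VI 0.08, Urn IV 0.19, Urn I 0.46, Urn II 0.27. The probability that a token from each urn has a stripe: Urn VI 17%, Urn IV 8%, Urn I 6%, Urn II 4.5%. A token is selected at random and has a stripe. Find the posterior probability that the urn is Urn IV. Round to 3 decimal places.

Compute prior × likelihood for every hypothesis:
  Urn VI: 0.08 × 0.17 = 0.0136
  Urn IV: 0.19 × 0.08 = 0.0152
  Urn I: 0.46 × 0.06 = 0.0276
  Urn II: 0.27 × 0.045 = 0.01215
Sum = 0.06855.
P(Urn IV | evidence) = 0.0152 / 0.06855 ≈ 0.222.

0.222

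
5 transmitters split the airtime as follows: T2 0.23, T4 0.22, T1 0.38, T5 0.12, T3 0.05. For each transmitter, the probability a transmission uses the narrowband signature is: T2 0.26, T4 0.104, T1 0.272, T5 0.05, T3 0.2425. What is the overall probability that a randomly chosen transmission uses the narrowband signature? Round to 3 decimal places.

0.204

By Bayes' rule, posterior ∝ prior × likelihood:
  T2: 0.23 × 0.26 = 0.0598
  T4: 0.22 × 0.104 = 0.02288
  T1: 0.38 × 0.272 = 0.10336
  T5: 0.12 × 0.05 = 0.006
  T3: 0.05 × 0.2425 = 0.012125
P(narrowband) = 0.0598 + 0.02288 + 0.10336 + 0.006 + 0.012125 = 0.204165 → 0.204.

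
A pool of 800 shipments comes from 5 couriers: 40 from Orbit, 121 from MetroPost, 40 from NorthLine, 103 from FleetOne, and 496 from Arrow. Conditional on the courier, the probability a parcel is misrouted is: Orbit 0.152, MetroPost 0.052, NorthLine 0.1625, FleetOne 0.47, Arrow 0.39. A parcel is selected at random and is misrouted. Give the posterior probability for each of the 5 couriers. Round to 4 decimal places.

Prior × likelihood for each hypothesis:
  Orbit: 0.05 × 0.152 = 0.0076
  MetroPost: 0.15125 × 0.052 = 0.007865
  NorthLine: 0.05 × 0.1625 = 0.008125
  FleetOne: 0.12875 × 0.47 = 0.0605125
  Arrow: 0.62 × 0.39 = 0.2418
Normalizing constant = 0.3259025.
P(Orbit | misrouted) = 0.0076/0.3259025 ≈ 0.0233
P(MetroPost | misrouted) = 0.007865/0.3259025 ≈ 0.0241
P(NorthLine | misrouted) = 0.008125/0.3259025 ≈ 0.0249
P(FleetOne | misrouted) = 0.0605125/0.3259025 ≈ 0.1857
P(Arrow | misrouted) = 0.2418/0.3259025 ≈ 0.7419
(Check: 0.0233+0.0241+0.0249+0.1857+0.7419 = 0.9999.)

Orbit 0.0233, MetroPost 0.0241, NorthLine 0.0249, FleetOne 0.1857, Arrow 0.7419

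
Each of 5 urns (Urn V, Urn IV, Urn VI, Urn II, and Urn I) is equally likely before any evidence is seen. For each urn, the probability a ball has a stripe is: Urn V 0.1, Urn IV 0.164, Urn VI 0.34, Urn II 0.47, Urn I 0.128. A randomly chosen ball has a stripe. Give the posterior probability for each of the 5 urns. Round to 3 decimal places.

Since the prior is uniform, the posterior is proportional to the likelihood:
  Urn V: 0.1
  Urn IV: 0.164
  Urn VI: 0.34
  Urn II: 0.47
  Urn I: 0.128
Normalizing constant = 1.202.
P(Urn V | striped) = 0.1/1.202 ≈ 0.083
P(Urn IV | striped) = 0.164/1.202 ≈ 0.136
P(Urn VI | striped) = 0.34/1.202 ≈ 0.283
P(Urn II | striped) = 0.47/1.202 ≈ 0.391
P(Urn I | striped) = 0.128/1.202 ≈ 0.106
(Check: 0.083+0.136+0.283+0.391+0.106 = 0.999.)

Urn V 0.083, Urn IV 0.136, Urn VI 0.283, Urn II 0.391, Urn I 0.106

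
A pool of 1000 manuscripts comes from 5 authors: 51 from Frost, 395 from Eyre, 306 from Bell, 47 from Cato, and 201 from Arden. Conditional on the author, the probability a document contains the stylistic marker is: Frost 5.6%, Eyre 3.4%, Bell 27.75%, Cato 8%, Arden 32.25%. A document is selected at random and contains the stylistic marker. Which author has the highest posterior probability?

Bell

Prior × likelihood for each hypothesis:
  Frost: 0.051 × 0.056 = 0.002856
  Eyre: 0.395 × 0.034 = 0.01343
  Bell: 0.306 × 0.2775 = 0.084915
  Cato: 0.047 × 0.08 = 0.00376
  Arden: 0.201 × 0.3225 = 0.0648225
Total = 0.1697835.
Largest term belongs to Bell, so Bell is most probable.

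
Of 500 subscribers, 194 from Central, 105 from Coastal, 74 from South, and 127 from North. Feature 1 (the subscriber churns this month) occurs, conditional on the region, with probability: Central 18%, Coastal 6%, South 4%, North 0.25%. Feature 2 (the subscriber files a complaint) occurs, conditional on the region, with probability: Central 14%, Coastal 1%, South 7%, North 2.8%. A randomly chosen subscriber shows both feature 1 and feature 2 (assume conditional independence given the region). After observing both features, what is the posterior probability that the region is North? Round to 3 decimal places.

0.002

Compute prior × likelihood for every hypothesis:
  Central: 0.388 × 0.18 × 0.14 = 0.0097776
  Coastal: 0.21 × 0.06 × 0.01 = 0.000126
  South: 0.148 × 0.04 × 0.07 = 0.0004144
  North: 0.254 × 0.0025 × 0.028 = 0.00001778
Normalizing constant = 0.01033578.
P(North | evidence) = 0.00001778 / 0.01033578 ≈ 0.002.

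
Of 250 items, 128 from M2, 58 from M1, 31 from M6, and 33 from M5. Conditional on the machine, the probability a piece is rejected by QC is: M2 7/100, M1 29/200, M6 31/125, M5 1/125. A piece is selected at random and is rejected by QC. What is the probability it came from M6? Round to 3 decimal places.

0.304

Unnormalized posteriors (prior × likelihood):
  M2: 0.512 × 0.07 = 0.03584
  M1: 0.232 × 0.145 = 0.03364
  M6: 0.124 × 0.248 = 0.030752
  M5: 0.132 × 0.008 = 0.001056
Normalizing constant = 0.101288.
P(M6 | evidence) = 0.030752 / 0.101288 ≈ 0.304.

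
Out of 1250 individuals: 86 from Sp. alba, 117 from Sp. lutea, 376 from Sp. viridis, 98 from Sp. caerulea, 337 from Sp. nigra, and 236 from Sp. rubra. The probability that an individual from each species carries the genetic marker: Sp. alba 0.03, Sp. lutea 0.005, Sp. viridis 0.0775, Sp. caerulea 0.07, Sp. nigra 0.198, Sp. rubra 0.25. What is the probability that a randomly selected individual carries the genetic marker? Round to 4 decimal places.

0.1319

By Bayes' rule, posterior ∝ prior × likelihood:
  Sp. alba: 0.0688 × 0.03 = 0.002064
  Sp. lutea: 0.0936 × 0.005 = 0.000468
  Sp. viridis: 0.3008 × 0.0775 = 0.023312
  Sp. caerulea: 0.0784 × 0.07 = 0.005488
  Sp. nigra: 0.2696 × 0.198 = 0.0533808
  Sp. rubra: 0.1888 × 0.25 = 0.0472
P(marker) = 0.002064 + 0.000468 + 0.023312 + 0.005488 + 0.0533808 + 0.0472 = 0.1319128 → 0.1319.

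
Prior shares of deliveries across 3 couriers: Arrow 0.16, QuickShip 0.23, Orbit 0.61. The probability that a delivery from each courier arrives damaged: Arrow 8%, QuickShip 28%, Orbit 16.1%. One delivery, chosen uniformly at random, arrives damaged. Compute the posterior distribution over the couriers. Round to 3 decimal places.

Arrow 0.073, QuickShip 0.367, Orbit 0.560

Unnormalized posteriors (prior × likelihood):
  Arrow: 0.16 × 0.08 = 0.0128
  QuickShip: 0.23 × 0.28 = 0.0644
  Orbit: 0.61 × 0.161 = 0.09821
Sum = 0.17541.
P(Arrow | damaged) = 0.0128/0.17541 ≈ 0.073
P(QuickShip | damaged) = 0.0644/0.17541 ≈ 0.367
P(Orbit | damaged) = 0.09821/0.17541 ≈ 0.560
(Check: 0.073+0.367+0.560 = 1.000.)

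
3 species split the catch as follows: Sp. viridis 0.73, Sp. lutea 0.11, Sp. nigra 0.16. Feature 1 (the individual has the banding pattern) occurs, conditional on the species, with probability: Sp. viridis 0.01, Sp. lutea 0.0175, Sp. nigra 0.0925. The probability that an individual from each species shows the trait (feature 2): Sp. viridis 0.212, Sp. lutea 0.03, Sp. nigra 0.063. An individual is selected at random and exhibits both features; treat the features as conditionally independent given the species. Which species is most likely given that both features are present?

Sp. viridis

Compute prior × likelihood for every hypothesis:
  Sp. viridis: 0.73 × 0.01 × 0.212 = 0.0015476
  Sp. lutea: 0.11 × 0.0175 × 0.03 = 0.00005775
  Sp. nigra: 0.16 × 0.0925 × 0.063 = 0.0009324
Total = 0.00253775.
Largest term belongs to Sp. viridis, so Sp. viridis is most probable.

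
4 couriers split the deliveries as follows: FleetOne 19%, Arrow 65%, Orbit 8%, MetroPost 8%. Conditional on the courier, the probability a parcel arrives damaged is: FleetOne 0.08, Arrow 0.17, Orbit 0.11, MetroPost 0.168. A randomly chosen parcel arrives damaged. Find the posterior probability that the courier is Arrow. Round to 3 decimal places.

Compute prior × likelihood for every hypothesis:
  FleetOne: 0.19 × 0.08 = 0.0152
  Arrow: 0.65 × 0.17 = 0.1105
  Orbit: 0.08 × 0.11 = 0.0088
  MetroPost: 0.08 × 0.168 = 0.01344
Sum = 0.14794.
P(Arrow | evidence) = 0.1105 / 0.14794 ≈ 0.747.

0.747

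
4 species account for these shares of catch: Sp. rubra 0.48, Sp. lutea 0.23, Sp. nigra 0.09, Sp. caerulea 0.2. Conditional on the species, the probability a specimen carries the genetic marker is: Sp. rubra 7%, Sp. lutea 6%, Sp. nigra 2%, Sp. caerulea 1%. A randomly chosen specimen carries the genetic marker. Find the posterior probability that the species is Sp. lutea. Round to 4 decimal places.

By Bayes' rule, posterior ∝ prior × likelihood:
  Sp. rubra: 0.48 × 0.07 = 0.0336
  Sp. lutea: 0.23 × 0.06 = 0.0138
  Sp. nigra: 0.09 × 0.02 = 0.0018
  Sp. caerulea: 0.2 × 0.01 = 0.002
Total = 0.0512.
P(Sp. lutea | evidence) = 0.0138 / 0.0512 ≈ 0.2695.

0.2695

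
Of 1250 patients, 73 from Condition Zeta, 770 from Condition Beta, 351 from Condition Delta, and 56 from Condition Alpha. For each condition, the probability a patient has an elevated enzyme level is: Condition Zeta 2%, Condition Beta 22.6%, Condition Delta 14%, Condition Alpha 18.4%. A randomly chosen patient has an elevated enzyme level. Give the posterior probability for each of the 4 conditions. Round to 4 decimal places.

Condition Zeta 0.0062, Condition Beta 0.7408, Condition Delta 0.2092, Condition Alpha 0.0439

Prior × likelihood for each hypothesis:
  Condition Zeta: 0.0584 × 0.02 = 0.001168
  Condition Beta: 0.616 × 0.226 = 0.139216
  Condition Delta: 0.2808 × 0.14 = 0.039312
  Condition Alpha: 0.0448 × 0.184 = 0.0082432
Total = 0.1879392.
P(Condition Zeta | elevated) = 0.001168/0.1879392 ≈ 0.0062
P(Condition Beta | elevated) = 0.139216/0.1879392 ≈ 0.7408
P(Condition Delta | elevated) = 0.039312/0.1879392 ≈ 0.2092
P(Condition Alpha | elevated) = 0.0082432/0.1879392 ≈ 0.0439
(Check: 0.0062+0.7408+0.2092+0.0439 = 1.0001.)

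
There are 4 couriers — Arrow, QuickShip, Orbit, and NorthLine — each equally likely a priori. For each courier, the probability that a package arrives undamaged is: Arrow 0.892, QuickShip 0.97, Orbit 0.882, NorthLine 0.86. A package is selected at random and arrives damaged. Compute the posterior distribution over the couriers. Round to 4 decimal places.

Arrow 0.2727, QuickShip 0.0758, Orbit 0.2980, NorthLine 0.3535

Taking complements, P(damaged | each) = Arrow 0.108, QuickShip 0.03, Orbit 0.118, NorthLine 0.14.
With a uniform prior (1/4 each), posterior ∝ likelihood:
  Arrow: 0.108
  QuickShip: 0.03
  Orbit: 0.118
  NorthLine: 0.14
Sum = 0.396.
P(Arrow | damaged) = 0.108/0.396 ≈ 0.2727
P(QuickShip | damaged) = 0.03/0.396 ≈ 0.0758
P(Orbit | damaged) = 0.118/0.396 ≈ 0.2980
P(NorthLine | damaged) = 0.14/0.396 ≈ 0.3535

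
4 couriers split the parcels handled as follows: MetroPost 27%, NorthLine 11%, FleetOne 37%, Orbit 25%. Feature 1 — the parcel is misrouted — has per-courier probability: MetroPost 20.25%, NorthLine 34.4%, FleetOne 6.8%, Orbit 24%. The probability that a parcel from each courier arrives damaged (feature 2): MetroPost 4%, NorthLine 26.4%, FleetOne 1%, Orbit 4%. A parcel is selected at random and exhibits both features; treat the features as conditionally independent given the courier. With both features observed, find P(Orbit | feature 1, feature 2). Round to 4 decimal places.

Compute prior × likelihood for every hypothesis:
  MetroPost: 0.27 × 0.2025 × 0.04 = 0.002187
  NorthLine: 0.11 × 0.344 × 0.264 = 0.00998976
  FleetOne: 0.37 × 0.068 × 0.01 = 0.0002516
  Orbit: 0.25 × 0.24 × 0.04 = 0.0024
Normalizing constant = 0.01482836.
P(Orbit | evidence) = 0.0024 / 0.01482836 ≈ 0.1619.

0.1619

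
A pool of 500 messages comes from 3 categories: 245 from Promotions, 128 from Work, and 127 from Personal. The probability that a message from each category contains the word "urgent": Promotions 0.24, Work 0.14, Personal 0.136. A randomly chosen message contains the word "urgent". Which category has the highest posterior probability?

Promotions

Compute prior × likelihood for every hypothesis:
  Promotions: 0.49 × 0.24 = 0.1176
  Work: 0.256 × 0.14 = 0.03584
  Personal: 0.254 × 0.136 = 0.034544
Total = 0.187984.
Largest term belongs to Promotions, so Promotions is most probable.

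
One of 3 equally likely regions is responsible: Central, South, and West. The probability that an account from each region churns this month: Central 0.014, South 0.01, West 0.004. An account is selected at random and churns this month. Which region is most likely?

Since the prior is uniform, the posterior is proportional to the likelihood:
  Central: 0.014
  South: 0.01
  West: 0.004
Sum = 0.028.
Largest term belongs to Central, so Central is most probable.

Central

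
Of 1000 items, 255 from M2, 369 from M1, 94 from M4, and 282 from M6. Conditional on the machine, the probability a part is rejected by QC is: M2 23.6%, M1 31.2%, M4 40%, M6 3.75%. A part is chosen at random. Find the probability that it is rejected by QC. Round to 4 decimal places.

Prior × likelihood for each hypothesis:
  M2: 0.255 × 0.236 = 0.06018
  M1: 0.369 × 0.312 = 0.115128
  M4: 0.094 × 0.4 = 0.0376
  M6: 0.282 × 0.0375 = 0.010575
P(rejected) = 0.06018 + 0.115128 + 0.0376 + 0.010575 = 0.223483 → 0.2235.

0.2235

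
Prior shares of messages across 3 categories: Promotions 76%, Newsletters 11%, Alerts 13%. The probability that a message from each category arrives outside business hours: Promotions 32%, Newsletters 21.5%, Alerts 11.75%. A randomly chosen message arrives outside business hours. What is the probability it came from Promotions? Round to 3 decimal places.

0.862

Prior × likelihood for each hypothesis:
  Promotions: 0.76 × 0.32 = 0.2432
  Newsletters: 0.11 × 0.215 = 0.02365
  Alerts: 0.13 × 0.1175 = 0.015275
Sum = 0.282125.
P(Promotions | evidence) = 0.2432 / 0.282125 ≈ 0.862.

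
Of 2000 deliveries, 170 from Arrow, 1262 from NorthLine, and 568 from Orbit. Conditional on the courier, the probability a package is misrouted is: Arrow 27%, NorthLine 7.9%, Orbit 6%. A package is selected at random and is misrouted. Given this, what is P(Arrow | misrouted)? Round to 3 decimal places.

Prior × likelihood for each hypothesis:
  Arrow: 0.085 × 0.27 = 0.02295
  NorthLine: 0.631 × 0.079 = 0.049849
  Orbit: 0.284 × 0.06 = 0.01704
Normalizing constant = 0.089839.
P(Arrow | evidence) = 0.02295 / 0.089839 ≈ 0.255.

0.255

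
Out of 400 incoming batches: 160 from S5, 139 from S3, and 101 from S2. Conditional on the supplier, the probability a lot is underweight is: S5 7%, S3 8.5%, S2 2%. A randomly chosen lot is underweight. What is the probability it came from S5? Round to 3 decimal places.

Compute prior × likelihood for every hypothesis:
  S5: 0.4 × 0.07 = 0.028
  S3: 0.3475 × 0.085 = 0.0295375
  S2: 0.2525 × 0.02 = 0.00505
Total = 0.0625875.
P(S5 | evidence) = 0.028 / 0.0625875 ≈ 0.447.

0.447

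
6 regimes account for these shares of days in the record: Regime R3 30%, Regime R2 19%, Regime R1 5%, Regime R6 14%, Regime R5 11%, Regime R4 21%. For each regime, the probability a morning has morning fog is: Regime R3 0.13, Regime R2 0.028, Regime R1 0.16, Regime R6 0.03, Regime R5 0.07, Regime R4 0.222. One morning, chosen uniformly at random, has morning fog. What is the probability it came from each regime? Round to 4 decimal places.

Regime R3 0.3519, Regime R2 0.0480, Regime R1 0.0722, Regime R6 0.0379, Regime R5 0.0695, Regime R4 0.4206

By Bayes' rule, posterior ∝ prior × likelihood:
  Regime R3: 0.3 × 0.13 = 0.039
  Regime R2: 0.19 × 0.028 = 0.00532
  Regime R1: 0.05 × 0.16 = 0.008
  Regime R6: 0.14 × 0.03 = 0.0042
  Regime R5: 0.11 × 0.07 = 0.0077
  Regime R4: 0.21 × 0.222 = 0.04662
Total = 0.11084.
P(Regime R3 | fog) = 0.039/0.11084 ≈ 0.3519
P(Regime R2 | fog) = 0.00532/0.11084 ≈ 0.0480
P(Regime R1 | fog) = 0.008/0.11084 ≈ 0.0722
P(Regime R6 | fog) = 0.0042/0.11084 ≈ 0.0379
P(Regime R5 | fog) = 0.0077/0.11084 ≈ 0.0695
P(Regime R4 | fog) = 0.04662/0.11084 ≈ 0.4206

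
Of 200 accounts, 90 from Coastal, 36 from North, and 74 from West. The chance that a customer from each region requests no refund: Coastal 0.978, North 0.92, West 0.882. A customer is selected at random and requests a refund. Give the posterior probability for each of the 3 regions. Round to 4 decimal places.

Coastal 0.1457, North 0.2119, West 0.6424

Taking complements, P(refund | each) = Coastal 0.022, North 0.08, West 0.118.
Compute prior × likelihood for every hypothesis:
  Coastal: 0.45 × 0.022 = 0.0099
  North: 0.18 × 0.08 = 0.0144
  West: 0.37 × 0.118 = 0.04366
Total = 0.06796.
P(Coastal | refund) = 0.0099/0.06796 ≈ 0.1457
P(North | refund) = 0.0144/0.06796 ≈ 0.2119
P(West | refund) = 0.04366/0.06796 ≈ 0.6424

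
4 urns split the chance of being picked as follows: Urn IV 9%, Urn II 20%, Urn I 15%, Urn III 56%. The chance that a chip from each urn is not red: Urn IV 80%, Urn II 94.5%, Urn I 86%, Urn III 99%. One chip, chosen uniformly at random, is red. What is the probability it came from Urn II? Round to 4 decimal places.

Taking complements, P(red | each) = Urn IV 0.2, Urn II 0.055, Urn I 0.14, Urn III 0.01.
Compute prior × likelihood for every hypothesis:
  Urn IV: 0.09 × 0.2 = 0.018
  Urn II: 0.2 × 0.055 = 0.011
  Urn I: 0.15 × 0.14 = 0.021
  Urn III: 0.56 × 0.01 = 0.0056
Sum = 0.0556.
P(Urn II | evidence) = 0.011 / 0.0556 ≈ 0.1978.

0.1978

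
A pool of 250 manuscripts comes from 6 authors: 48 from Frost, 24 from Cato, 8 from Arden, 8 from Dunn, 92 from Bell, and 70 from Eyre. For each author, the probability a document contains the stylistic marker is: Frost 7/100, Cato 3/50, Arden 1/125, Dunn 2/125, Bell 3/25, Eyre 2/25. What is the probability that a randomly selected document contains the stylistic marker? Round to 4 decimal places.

0.0865

Prior × likelihood for each hypothesis:
  Frost: 0.192 × 0.07 = 0.01344
  Cato: 0.096 × 0.06 = 0.00576
  Arden: 0.032 × 0.008 = 0.000256
  Dunn: 0.032 × 0.016 = 0.000512
  Bell: 0.368 × 0.12 = 0.04416
  Eyre: 0.28 × 0.08 = 0.0224
P(marker) = 0.01344 + 0.00576 + 0.000256 + 0.000512 + 0.04416 + 0.0224 = 0.086528 → 0.0865.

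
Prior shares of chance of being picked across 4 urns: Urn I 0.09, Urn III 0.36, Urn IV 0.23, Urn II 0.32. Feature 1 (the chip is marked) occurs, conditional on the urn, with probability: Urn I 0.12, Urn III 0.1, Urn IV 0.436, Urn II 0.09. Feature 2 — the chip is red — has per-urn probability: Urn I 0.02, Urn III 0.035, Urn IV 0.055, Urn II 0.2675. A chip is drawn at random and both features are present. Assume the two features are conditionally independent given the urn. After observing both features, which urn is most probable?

Urn II

Unnormalized posteriors (prior × likelihood):
  Urn I: 0.09 × 0.12 × 0.02 = 0.000216
  Urn III: 0.36 × 0.1 × 0.035 = 0.00126
  Urn IV: 0.23 × 0.436 × 0.055 = 0.0055154
  Urn II: 0.32 × 0.09 × 0.2675 = 0.007704
Sum = 0.0146954.
Largest term belongs to Urn II, so Urn II is most probable.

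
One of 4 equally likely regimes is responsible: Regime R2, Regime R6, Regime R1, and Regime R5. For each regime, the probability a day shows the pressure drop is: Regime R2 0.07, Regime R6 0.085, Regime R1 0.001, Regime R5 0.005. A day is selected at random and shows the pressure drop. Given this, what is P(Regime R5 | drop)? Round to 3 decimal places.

0.031

Since the prior is uniform, the posterior is proportional to the likelihood:
  Regime R2: 0.07
  Regime R6: 0.085
  Regime R1: 0.001
  Regime R5: 0.005
Normalizing constant = 0.161.
P(Regime R5 | evidence) = 0.005 / 0.161 ≈ 0.031.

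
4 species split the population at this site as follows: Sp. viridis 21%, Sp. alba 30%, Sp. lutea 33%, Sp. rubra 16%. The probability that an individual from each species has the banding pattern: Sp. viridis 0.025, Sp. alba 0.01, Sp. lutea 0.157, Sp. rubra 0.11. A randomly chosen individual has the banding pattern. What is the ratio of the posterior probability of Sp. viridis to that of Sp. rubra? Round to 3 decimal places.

0.298

By Bayes' rule, posterior ∝ prior × likelihood:
  Sp. viridis: 0.21 × 0.025 = 0.00525
  Sp. alba: 0.3 × 0.01 = 0.003
  Sp. lutea: 0.33 × 0.157 = 0.05181
  Sp. rubra: 0.16 × 0.11 = 0.0176
Normalizing constant = 0.07766.
The ratio is 0.00525 / 0.0176 (the normalizer cancels) = 0.298.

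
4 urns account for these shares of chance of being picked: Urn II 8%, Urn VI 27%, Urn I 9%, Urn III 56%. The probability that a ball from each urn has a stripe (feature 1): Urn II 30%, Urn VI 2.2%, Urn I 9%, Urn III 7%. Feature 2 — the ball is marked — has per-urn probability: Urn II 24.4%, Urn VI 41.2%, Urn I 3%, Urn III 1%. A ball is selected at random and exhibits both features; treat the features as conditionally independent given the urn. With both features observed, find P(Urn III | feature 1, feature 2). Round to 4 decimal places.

By Bayes' rule, posterior ∝ prior × likelihood:
  Urn II: 0.08 × 0.3 × 0.244 = 0.005856
  Urn VI: 0.27 × 0.022 × 0.412 = 0.00244728
  Urn I: 0.09 × 0.09 × 0.03 = 0.000243
  Urn III: 0.56 × 0.07 × 0.01 = 0.000392
Sum = 0.00893828.
P(Urn III | evidence) = 0.000392 / 0.00893828 ≈ 0.0439.

0.0439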